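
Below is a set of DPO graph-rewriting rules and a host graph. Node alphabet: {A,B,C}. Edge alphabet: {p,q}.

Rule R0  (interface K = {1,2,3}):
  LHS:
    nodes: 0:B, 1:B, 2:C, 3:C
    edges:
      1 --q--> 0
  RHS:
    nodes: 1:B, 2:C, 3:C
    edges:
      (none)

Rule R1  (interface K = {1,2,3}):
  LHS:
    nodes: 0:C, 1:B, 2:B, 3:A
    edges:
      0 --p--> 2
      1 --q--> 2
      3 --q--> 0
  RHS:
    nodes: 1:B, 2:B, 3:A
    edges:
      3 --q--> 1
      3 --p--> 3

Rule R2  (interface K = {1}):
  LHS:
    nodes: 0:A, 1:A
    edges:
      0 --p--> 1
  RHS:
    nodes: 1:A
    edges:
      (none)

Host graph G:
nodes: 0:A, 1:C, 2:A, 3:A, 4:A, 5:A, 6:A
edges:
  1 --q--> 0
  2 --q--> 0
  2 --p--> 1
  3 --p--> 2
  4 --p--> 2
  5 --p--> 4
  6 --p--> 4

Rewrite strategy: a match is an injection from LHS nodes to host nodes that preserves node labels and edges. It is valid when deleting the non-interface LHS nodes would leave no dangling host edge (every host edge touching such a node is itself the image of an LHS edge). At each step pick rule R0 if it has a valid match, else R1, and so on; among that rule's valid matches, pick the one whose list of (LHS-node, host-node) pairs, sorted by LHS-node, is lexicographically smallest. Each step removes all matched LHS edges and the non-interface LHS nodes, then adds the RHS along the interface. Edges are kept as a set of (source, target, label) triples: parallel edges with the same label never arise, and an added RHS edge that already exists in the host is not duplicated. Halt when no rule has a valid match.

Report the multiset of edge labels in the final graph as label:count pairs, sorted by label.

Answer: p:1 q:2

Rewrite trace:
initial: |V|=7 |E|=7  E = 1-q->0 2-q->0 2-p->1 3-p->2 4-p->2 5-p->4 6-p->4
step 1: apply R2 at {0↦3, 1↦2}  → |V|=6 |E|=6  E = 1-q->0 2-q->0 2-p->1 4-p->2 5-p->4 6-p->4
step 2: apply R2 at {0↦5, 1↦4}  → |V|=5 |E|=5  E = 1-q->0 2-q->0 2-p->1 4-p->2 6-p->4
step 3: apply R2 at {0↦6, 1↦4}  → |V|=4 |E|=4  E = 1-q->0 2-q->0 2-p->1 4-p->2
step 4: apply R2 at {0↦4, 1↦2}  → |V|=3 |E|=3  E = 1-q->0 2-q->0 2-p->1
final graph: no rule applies after step 4
NF edges: [(1, 0, 'q'), (2, 0, 'q'), (2, 1, 'p')]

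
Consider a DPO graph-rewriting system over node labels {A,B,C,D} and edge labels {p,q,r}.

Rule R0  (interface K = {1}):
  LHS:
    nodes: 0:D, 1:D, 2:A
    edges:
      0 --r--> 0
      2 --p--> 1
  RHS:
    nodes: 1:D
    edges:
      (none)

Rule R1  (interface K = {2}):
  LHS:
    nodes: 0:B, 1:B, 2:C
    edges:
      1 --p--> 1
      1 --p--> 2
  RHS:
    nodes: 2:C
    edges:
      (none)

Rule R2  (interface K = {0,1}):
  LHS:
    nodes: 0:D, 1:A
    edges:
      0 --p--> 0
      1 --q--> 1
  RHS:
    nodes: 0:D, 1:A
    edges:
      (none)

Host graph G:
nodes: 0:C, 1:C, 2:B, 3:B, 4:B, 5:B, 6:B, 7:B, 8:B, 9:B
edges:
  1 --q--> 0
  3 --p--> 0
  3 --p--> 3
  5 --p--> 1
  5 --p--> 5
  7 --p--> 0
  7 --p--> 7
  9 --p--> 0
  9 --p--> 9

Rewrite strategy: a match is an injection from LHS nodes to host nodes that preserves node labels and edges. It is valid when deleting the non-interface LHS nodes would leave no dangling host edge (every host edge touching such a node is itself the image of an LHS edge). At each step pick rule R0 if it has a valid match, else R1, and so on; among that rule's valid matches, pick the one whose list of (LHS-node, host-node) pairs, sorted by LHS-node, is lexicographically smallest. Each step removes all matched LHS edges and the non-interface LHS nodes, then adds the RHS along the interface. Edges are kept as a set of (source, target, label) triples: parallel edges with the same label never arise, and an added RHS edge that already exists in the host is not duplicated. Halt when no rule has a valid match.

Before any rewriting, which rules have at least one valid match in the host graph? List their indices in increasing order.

R0: no valid match — LHS pattern not found
R1: 16 valid matches — {0↦2, 1↦3, 2↦0}, {0↦2, 1↦5, 2↦1}, {0↦2, 1↦7, 2↦0} (+13 more)
R2: no valid match — LHS pattern not found

Answer: [R1]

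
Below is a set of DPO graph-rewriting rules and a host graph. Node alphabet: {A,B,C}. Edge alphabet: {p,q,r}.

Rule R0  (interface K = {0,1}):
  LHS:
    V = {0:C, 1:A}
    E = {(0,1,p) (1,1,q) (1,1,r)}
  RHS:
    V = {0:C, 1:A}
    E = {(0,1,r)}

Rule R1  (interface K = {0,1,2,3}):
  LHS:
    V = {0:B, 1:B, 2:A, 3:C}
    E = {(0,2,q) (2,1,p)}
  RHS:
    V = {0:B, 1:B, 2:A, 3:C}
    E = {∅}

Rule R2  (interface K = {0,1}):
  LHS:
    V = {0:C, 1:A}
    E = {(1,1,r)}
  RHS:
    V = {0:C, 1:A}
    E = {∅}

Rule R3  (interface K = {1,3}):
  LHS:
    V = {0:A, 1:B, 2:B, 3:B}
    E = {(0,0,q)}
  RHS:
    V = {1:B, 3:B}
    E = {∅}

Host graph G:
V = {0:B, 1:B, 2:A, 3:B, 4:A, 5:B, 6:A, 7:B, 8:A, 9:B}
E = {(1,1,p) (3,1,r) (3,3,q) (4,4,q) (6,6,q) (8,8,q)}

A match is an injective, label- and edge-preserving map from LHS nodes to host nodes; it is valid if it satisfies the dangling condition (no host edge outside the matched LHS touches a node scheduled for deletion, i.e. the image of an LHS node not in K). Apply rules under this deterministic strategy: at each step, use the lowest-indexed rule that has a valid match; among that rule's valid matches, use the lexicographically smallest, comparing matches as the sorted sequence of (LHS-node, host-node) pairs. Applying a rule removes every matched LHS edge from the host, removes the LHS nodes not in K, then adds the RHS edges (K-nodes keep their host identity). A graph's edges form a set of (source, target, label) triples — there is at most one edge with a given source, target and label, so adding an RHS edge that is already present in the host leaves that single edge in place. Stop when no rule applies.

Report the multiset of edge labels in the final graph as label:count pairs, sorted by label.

start.  V:10 E:6  edges: 1-p->1 3-r->1 3-q->3 4-q->4 6-q->6 8-q->8
1. fire R3 via {0↦4, 1↦0, 2↦5, 3↦1}  →  V:8 E:5  edges: 1-p->1 3-r->1 3-q->3 6-q->6 8-q->8
2. fire R3 via {0↦6, 1↦0, 2↦7, 3↦1}  →  V:6 E:4  edges: 1-p->1 3-r->1 3-q->3 8-q->8
3. fire R3 via {0↦8, 1↦0, 2↦9, 3↦1}  →  V:4 E:3  edges: 1-p->1 3-r->1 3-q->3
halt: no rule applies after step 3
NF edges: [(1, 1, 'p'), (3, 1, 'r'), (3, 3, 'q')]

Answer: p:1 q:1 r:1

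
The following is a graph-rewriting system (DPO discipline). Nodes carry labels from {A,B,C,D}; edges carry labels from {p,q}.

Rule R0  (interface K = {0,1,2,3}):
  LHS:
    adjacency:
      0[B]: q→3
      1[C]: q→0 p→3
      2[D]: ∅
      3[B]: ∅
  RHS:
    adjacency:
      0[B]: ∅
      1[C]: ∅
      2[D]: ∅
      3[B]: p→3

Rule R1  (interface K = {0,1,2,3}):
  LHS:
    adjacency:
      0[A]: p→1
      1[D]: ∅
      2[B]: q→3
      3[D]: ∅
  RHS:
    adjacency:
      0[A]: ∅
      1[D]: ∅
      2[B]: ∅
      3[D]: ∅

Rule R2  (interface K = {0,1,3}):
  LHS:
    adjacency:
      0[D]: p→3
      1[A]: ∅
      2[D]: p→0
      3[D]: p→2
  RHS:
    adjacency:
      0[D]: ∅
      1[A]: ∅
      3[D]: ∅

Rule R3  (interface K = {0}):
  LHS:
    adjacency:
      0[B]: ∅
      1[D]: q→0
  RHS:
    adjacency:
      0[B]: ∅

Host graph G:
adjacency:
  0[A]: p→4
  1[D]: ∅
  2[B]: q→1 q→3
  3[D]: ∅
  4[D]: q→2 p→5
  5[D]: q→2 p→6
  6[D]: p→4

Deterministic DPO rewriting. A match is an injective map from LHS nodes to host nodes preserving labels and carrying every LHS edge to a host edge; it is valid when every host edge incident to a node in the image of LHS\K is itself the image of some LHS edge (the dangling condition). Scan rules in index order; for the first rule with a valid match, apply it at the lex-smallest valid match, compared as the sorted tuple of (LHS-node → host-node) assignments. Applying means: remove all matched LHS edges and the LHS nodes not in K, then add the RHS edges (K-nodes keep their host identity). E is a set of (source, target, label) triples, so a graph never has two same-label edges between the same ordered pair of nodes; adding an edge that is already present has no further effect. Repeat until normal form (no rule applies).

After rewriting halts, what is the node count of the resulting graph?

Answer: 4

Steps:
[0] host  ⇒  7 nodes, 8 edges  {0-p->4 2-q->1 2-q->3 4-q->2 4-p->5 5-q->2 5-p->6 6-p->4}
[1] R1 @ {0↦0, 1↦4, 2↦2, 3↦1}  ⇒  7 nodes, 6 edges  {2-q->3 4-q->2 4-p->5 5-q->2 5-p->6 6-p->4}
[2] R2 @ {0↦4, 1↦0, 2↦6, 3↦5}  ⇒  6 nodes, 3 edges  {2-q->3 4-q->2 5-q->2}
[3] R3 @ {0↦2, 1↦4}  ⇒  5 nodes, 2 edges  {2-q->3 5-q->2}
[4] R3 @ {0↦2, 1↦5}  ⇒  4 nodes, 1 edges  {2-q->3}
halt: no rule applies after step 4
NF nodes: {0:A, 1:D, 2:B, 3:D}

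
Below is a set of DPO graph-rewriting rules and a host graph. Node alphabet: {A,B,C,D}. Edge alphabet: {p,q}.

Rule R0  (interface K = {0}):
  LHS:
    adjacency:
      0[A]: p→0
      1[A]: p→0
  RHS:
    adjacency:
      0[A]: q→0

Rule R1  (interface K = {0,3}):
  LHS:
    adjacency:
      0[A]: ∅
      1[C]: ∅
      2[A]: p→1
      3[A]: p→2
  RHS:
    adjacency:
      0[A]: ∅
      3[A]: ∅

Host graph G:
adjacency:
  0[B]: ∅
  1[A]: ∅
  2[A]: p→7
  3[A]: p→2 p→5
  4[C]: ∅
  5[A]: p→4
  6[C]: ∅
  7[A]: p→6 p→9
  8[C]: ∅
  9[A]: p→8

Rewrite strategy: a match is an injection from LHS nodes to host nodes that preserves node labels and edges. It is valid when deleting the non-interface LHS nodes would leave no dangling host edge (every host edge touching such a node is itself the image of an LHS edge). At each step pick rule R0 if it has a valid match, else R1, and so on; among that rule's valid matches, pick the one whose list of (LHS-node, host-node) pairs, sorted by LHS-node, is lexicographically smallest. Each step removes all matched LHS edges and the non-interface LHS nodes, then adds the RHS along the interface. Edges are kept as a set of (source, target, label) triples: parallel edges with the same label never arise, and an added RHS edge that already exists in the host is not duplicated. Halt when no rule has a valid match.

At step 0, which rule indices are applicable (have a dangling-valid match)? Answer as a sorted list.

R0: no valid match — LHS pattern not found
R1: 8 valid matches — {0↦1, 1↦4, 2↦5, 3↦3}, {0↦1, 1↦8, 2↦9, 3↦7}, {0↦2, 1↦4, 2↦5, 3↦3} (+5 more)

Answer: [R1]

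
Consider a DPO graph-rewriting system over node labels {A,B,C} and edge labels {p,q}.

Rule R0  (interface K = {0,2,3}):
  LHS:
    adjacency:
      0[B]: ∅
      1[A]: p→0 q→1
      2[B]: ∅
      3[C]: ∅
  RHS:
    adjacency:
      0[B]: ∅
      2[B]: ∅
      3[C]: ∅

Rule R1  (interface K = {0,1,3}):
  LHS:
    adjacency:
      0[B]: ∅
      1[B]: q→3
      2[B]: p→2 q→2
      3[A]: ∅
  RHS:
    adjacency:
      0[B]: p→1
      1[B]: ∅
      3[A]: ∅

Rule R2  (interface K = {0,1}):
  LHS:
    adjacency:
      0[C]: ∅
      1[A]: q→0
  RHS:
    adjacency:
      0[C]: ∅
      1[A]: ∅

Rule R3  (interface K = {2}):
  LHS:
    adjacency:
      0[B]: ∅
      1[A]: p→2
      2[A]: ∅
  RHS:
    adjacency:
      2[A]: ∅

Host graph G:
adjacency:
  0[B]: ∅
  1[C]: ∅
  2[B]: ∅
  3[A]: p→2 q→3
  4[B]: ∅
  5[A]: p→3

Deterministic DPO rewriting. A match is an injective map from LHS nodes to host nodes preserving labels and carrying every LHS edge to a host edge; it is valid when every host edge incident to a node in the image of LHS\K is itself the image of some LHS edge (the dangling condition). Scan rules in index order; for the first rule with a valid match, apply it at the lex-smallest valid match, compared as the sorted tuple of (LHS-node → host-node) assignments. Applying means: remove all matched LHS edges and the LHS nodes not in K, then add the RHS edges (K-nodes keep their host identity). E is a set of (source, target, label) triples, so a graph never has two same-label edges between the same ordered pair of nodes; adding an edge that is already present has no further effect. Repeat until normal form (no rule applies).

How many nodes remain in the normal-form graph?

Answer: 3

Rewrite trace:
start.  V:6 E:3  edges: 3-p->2 3-q->3 5-p->3
1. fire R3 via {0↦0, 1↦5, 2↦3}  →  V:4 E:2  edges: 3-p->2 3-q->3
2. fire R0 via {0↦2, 1↦3, 2↦4, 3↦1}  →  V:3 E:0  edges: ∅
normal form: no rule applies after step 2
NF nodes: {1:C, 2:B, 4:B}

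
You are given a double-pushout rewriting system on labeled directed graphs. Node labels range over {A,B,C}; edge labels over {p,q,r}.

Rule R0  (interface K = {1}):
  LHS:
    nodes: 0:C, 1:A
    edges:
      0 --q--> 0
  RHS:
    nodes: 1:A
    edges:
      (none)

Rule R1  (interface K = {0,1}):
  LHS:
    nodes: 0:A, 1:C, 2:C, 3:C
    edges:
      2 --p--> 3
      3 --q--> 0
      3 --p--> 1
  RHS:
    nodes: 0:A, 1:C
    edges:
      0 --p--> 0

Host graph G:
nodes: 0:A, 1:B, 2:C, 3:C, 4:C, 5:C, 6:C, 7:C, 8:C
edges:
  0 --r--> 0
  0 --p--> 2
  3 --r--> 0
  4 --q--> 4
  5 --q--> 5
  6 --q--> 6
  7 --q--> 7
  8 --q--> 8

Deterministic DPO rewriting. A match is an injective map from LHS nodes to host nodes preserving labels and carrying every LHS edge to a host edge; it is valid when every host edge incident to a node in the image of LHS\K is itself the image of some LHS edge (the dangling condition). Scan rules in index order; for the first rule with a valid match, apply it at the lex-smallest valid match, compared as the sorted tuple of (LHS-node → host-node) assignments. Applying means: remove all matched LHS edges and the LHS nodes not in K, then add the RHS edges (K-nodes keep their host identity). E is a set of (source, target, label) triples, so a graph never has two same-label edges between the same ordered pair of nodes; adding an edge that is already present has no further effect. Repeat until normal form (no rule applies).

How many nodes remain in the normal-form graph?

initial: |V|=9 |E|=8  E = 0-r->0 0-p->2 3-r->0 4-q->4 5-q->5 6-q->6 7-q->7 8-q->8
step 1: apply R0 at {0↦4, 1↦0}  → |V|=8 |E|=7  E = 0-r->0 0-p->2 3-r->0 5-q->5 6-q->6 7-q->7 8-q->8
step 2: apply R0 at {0↦5, 1↦0}  → |V|=7 |E|=6  E = 0-r->0 0-p->2 3-r->0 6-q->6 7-q->7 8-q->8
step 3: apply R0 at {0↦6, 1↦0}  → |V|=6 |E|=5  E = 0-r->0 0-p->2 3-r->0 7-q->7 8-q->8
step 4: apply R0 at {0↦7, 1↦0}  → |V|=5 |E|=4  E = 0-r->0 0-p->2 3-r->0 8-q->8
step 5: apply R0 at {0↦8, 1↦0}  → |V|=4 |E|=3  E = 0-r->0 0-p->2 3-r->0
final graph: no rule applies after step 5
NF nodes: {0:A, 1:B, 2:C, 3:C}

Answer: 4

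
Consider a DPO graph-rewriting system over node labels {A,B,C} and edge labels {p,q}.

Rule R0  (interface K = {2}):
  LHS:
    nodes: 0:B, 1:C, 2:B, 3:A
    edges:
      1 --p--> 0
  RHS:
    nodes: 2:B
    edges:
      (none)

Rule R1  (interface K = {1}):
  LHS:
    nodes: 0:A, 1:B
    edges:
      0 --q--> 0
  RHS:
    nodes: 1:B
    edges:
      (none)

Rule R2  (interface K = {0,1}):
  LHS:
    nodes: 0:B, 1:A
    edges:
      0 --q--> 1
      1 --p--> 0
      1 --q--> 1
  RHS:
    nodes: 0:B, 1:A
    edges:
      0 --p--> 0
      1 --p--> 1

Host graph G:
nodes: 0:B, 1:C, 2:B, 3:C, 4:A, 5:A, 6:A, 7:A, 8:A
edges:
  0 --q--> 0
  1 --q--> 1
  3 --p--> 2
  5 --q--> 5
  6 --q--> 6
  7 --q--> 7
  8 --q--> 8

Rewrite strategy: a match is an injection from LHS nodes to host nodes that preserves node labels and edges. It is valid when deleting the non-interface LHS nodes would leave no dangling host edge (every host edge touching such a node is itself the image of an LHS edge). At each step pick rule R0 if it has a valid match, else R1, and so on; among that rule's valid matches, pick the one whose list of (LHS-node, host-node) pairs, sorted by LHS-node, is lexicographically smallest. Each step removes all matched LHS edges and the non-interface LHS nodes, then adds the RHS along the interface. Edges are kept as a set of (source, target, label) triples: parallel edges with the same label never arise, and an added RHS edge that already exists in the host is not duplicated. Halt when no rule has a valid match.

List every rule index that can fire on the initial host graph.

Answer: [R0,R1]

Derivation:
R0: 1 valid match — {0↦2, 1↦3, 2↦0, 3↦4}
R1: 8 valid matches — {0↦5, 1↦0}, {0↦5, 1↦2}, {0↦6, 1↦0} (+5 more)
R2: no valid match — LHS pattern not found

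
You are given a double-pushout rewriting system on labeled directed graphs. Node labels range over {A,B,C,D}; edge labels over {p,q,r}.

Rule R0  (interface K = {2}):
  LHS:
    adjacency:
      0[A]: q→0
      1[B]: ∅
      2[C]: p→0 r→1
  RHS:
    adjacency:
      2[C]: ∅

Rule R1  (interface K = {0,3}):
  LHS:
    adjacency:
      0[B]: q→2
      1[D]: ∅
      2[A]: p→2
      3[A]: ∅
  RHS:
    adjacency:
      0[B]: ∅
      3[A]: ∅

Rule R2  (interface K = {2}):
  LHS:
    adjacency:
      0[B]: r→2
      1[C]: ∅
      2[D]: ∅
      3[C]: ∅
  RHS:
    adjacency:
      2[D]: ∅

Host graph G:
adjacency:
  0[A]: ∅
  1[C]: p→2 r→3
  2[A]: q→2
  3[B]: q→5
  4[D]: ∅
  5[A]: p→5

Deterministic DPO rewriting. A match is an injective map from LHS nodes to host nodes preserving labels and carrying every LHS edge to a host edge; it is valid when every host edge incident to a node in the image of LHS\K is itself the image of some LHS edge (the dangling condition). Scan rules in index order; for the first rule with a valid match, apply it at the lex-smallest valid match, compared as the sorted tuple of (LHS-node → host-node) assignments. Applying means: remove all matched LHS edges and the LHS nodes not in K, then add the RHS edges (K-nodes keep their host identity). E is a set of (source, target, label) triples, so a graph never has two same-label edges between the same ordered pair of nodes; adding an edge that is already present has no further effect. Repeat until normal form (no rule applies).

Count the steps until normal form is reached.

Answer: 2

Derivation:
initial: |V|=6 |E|=5  E = 1-p->2 1-r->3 2-q->2 3-q->5 5-p->5
step 1: apply R1 at {0↦3, 1↦4, 2↦5, 3↦0}  → |V|=4 |E|=3  E = 1-p->2 1-r->3 2-q->2
step 2: apply R0 at {0↦2, 1↦3, 2↦1}  → |V|=2 |E|=0  E = ∅
halt: no rule applies after step 2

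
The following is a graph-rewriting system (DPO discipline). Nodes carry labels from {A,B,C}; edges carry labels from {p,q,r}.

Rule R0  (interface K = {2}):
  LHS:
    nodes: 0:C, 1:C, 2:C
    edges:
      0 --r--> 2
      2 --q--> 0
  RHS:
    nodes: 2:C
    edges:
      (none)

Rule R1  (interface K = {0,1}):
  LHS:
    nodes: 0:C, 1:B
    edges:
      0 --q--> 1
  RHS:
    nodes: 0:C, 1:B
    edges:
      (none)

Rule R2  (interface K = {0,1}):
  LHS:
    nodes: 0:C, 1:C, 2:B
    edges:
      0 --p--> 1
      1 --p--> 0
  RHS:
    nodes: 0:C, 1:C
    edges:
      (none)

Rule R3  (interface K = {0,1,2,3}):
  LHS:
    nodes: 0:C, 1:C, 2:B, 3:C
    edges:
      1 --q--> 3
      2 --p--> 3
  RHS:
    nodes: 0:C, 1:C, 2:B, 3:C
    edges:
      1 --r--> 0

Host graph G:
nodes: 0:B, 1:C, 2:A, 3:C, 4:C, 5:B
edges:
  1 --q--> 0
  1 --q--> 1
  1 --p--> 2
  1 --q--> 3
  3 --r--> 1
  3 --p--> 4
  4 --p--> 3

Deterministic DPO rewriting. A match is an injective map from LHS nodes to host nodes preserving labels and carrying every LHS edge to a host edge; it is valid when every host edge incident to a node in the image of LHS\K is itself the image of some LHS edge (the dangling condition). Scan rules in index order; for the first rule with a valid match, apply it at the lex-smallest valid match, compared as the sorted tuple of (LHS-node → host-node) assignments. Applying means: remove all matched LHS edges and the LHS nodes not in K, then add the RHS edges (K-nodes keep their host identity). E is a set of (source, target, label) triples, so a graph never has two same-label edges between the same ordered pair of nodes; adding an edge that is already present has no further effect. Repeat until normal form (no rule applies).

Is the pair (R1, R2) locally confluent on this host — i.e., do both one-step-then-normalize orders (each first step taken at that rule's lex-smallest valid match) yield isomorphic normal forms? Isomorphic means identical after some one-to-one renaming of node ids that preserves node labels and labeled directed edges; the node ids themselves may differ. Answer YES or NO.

Answer: YES

Rewrite trace:
branch R1-first: apply at {0↦1, 1↦0} → |E|=6, then 2 more step(s) → NF |V|=3 |E|=2 V={1:C, 2:A, 5:B} E=1-q->1 1-p->2
branch R2-first: apply at {0↦3, 1↦4, 2↦5} → |E|=5, then 2 more step(s) → NF |V|=3 |E|=2 V={0:B, 1:C, 2:A} E=1-q->1 1-p->2
graphs isomorphic (equal up to label-preserving node renaming)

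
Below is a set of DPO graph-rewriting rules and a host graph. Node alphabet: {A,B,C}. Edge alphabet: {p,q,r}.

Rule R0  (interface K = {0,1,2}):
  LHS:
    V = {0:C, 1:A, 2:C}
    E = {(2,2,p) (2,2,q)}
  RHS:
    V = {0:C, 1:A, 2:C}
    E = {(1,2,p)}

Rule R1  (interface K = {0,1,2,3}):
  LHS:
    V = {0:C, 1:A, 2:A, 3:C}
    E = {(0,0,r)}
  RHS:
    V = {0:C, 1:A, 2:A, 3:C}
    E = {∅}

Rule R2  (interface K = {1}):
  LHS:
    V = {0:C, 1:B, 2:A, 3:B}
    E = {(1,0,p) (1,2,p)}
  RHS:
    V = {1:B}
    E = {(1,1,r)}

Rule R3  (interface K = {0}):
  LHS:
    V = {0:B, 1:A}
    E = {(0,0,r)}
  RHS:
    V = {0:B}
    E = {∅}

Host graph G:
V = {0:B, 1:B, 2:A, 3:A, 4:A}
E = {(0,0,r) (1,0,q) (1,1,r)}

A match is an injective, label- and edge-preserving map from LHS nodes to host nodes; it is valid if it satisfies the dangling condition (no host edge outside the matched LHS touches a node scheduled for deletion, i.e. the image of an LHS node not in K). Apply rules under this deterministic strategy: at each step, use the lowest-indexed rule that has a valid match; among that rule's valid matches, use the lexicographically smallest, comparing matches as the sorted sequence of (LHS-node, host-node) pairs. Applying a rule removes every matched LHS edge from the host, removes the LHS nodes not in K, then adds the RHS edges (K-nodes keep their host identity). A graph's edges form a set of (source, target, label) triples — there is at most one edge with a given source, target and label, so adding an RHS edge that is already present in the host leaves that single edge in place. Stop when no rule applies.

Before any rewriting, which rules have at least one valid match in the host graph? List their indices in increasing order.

Answer: [R3]

Rewrite trace:
R0: no valid match — LHS pattern not found
R1: no valid match — LHS pattern not found
R2: no valid match — LHS pattern not found
R3: 6 valid matches — {0↦0, 1↦2}, {0↦0, 1↦3}, {0↦0, 1↦4} (+3 more)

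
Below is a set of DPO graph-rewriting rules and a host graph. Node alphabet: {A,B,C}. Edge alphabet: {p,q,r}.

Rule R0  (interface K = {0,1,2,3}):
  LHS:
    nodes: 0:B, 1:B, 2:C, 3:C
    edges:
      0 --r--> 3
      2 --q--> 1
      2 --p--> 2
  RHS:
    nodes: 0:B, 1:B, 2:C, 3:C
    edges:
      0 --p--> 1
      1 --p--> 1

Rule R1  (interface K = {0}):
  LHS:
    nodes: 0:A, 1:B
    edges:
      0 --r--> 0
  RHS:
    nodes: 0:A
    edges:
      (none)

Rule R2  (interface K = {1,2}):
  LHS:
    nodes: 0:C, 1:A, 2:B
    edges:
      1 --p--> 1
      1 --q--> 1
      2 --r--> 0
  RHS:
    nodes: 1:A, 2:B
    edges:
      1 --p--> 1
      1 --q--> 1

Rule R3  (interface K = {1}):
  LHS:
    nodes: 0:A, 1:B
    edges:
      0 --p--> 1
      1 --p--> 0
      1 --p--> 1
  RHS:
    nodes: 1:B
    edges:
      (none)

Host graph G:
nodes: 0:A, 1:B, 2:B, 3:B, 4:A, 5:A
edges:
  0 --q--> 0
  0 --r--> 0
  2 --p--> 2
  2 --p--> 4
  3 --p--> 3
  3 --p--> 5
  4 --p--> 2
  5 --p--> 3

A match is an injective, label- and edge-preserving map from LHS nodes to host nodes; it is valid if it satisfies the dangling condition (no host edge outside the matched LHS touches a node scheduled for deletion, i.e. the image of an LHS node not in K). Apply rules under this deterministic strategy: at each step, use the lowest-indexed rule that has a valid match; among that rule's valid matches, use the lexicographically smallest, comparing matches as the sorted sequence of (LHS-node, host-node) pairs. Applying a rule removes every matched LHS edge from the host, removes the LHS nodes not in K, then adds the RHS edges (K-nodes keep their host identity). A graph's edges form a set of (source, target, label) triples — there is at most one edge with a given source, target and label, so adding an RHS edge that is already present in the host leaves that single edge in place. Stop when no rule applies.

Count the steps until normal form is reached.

start.  V:6 E:8  edges: 0-q->0 0-r->0 2-p->2 2-p->4 3-p->3 3-p->5 4-p->2 5-p->3
1. fire R1 via {0↦0, 1↦1}  →  V:5 E:7  edges: 0-q->0 2-p->2 2-p->4 3-p->3 3-p->5 4-p->2 5-p->3
2. fire R3 via {0↦4, 1↦2}  →  V:4 E:4  edges: 0-q->0 3-p->3 3-p->5 5-p->3
3. fire R3 via {0↦5, 1↦3}  →  V:3 E:1  edges: 0-q->0
final graph: no rule applies after step 3

Answer: 3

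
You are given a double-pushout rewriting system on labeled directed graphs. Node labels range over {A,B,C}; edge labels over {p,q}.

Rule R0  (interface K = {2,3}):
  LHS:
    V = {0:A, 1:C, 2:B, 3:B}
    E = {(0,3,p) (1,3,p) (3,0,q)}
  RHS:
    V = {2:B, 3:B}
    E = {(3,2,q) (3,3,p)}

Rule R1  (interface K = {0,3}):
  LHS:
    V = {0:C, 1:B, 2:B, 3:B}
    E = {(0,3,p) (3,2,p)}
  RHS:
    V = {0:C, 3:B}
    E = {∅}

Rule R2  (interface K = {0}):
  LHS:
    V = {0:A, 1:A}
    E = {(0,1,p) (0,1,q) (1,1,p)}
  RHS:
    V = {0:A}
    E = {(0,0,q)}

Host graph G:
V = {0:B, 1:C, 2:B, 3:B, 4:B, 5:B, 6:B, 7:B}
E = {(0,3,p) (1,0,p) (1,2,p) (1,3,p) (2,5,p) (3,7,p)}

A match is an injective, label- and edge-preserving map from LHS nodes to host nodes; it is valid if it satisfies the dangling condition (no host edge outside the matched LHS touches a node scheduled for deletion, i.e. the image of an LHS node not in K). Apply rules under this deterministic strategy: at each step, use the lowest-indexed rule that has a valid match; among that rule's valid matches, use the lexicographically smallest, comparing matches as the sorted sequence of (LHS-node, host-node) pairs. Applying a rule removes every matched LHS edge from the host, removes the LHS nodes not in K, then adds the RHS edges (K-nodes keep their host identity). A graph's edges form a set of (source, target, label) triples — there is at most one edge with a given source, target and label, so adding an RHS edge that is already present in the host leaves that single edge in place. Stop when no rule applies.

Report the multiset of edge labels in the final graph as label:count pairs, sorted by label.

start.  V:8 E:6  edges: 0-p->3 1-p->0 1-p->2 1-p->3 2-p->5 3-p->7
1. fire R1 via {0↦1, 1↦4, 2↦5, 3↦2}  →  V:6 E:4  edges: 0-p->3 1-p->0 1-p->3 3-p->7
2. fire R1 via {0↦1, 1↦2, 2↦7, 3↦3}  →  V:4 E:2  edges: 0-p->3 1-p->0
3. fire R1 via {0↦1, 1↦6, 2↦3, 3↦0}  →  V:2 E:0  edges: ∅
final graph: no rule applies after step 3
NF edges: []

Answer: (no edges)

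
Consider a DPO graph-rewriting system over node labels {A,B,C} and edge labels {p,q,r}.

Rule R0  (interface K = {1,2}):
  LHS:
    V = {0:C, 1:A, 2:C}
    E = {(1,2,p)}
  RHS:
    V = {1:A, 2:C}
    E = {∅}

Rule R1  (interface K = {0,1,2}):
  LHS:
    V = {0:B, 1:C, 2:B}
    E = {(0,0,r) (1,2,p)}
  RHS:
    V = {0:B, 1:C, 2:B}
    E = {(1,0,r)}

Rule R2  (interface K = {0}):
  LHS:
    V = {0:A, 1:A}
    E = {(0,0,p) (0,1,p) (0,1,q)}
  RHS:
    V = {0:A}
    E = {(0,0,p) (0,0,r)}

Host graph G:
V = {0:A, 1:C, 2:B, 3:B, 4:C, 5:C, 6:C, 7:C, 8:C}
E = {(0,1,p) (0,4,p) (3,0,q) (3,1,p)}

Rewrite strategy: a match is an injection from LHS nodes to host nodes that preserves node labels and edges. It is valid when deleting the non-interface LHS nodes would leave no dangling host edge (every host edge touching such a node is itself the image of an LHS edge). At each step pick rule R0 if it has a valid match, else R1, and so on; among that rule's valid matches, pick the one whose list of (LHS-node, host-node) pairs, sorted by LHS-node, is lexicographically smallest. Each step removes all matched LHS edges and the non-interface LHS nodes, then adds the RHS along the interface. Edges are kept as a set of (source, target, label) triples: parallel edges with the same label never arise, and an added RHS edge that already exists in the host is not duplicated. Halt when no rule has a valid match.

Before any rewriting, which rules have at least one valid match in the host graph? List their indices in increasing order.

Answer: [R0]

Rewrite trace:
R0: 8 valid matches — {0↦5, 1↦0, 2↦1}, {0↦5, 1↦0, 2↦4}, {0↦6, 1↦0, 2↦1} (+5 more)
R1: no valid match — LHS pattern not found
R2: no valid match — LHS pattern not found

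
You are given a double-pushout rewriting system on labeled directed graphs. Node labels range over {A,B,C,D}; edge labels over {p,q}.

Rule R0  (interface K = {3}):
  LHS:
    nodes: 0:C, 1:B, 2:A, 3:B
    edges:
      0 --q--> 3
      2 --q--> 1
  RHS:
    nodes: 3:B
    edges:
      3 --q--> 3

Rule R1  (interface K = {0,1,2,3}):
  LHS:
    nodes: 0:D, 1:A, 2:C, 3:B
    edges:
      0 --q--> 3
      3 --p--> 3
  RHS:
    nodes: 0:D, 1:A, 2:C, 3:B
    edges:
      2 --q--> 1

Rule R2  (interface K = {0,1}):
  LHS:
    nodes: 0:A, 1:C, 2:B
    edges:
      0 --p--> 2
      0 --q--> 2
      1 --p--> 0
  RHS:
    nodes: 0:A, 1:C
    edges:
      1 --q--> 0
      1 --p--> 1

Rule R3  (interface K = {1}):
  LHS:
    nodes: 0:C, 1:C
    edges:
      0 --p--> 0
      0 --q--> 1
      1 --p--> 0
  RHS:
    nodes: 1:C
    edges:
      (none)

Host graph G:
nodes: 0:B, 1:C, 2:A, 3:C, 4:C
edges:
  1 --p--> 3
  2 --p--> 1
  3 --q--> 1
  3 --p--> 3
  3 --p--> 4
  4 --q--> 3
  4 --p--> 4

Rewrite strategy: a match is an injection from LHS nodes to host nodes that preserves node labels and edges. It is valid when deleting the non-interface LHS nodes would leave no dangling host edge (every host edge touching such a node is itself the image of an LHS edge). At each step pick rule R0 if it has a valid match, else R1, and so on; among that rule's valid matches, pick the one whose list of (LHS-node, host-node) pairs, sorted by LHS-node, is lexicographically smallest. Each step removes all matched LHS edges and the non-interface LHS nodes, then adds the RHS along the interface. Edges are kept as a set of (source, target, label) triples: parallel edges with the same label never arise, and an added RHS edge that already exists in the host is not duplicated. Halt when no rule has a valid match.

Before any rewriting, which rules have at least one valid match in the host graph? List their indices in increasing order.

R0: no valid match — LHS pattern not found
R1: no valid match — LHS pattern not found
R2: no valid match — LHS pattern not found
R3: 1 valid match — {0↦4, 1↦3}

Answer: [R3]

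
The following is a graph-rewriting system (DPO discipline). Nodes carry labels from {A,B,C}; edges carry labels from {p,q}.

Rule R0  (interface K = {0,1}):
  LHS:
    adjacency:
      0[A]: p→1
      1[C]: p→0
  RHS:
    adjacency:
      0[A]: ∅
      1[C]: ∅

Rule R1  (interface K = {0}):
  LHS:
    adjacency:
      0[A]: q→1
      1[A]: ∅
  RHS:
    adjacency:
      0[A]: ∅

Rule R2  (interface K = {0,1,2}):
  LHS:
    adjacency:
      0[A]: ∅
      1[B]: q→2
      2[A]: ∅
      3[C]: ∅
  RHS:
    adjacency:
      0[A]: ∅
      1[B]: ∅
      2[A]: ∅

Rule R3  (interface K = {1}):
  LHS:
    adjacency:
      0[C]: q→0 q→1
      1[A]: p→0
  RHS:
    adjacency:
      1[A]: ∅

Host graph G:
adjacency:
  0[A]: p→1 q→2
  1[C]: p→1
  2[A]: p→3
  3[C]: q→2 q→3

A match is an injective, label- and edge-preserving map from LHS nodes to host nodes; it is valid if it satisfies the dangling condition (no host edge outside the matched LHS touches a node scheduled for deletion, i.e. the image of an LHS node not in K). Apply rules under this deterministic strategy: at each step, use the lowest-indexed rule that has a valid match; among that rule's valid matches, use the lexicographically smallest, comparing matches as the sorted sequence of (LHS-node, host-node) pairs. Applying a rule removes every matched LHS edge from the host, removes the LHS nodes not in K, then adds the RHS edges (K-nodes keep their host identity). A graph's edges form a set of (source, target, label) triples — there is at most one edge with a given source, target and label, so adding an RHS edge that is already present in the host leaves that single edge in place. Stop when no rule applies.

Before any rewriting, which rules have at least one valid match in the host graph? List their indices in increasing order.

R0: no valid match — LHS pattern not found
R1: no valid match — 1 raw match, all fail dangling condition
R2: no valid match — LHS pattern not found
R3: 1 valid match — {0↦3, 1↦2}

Answer: [R3]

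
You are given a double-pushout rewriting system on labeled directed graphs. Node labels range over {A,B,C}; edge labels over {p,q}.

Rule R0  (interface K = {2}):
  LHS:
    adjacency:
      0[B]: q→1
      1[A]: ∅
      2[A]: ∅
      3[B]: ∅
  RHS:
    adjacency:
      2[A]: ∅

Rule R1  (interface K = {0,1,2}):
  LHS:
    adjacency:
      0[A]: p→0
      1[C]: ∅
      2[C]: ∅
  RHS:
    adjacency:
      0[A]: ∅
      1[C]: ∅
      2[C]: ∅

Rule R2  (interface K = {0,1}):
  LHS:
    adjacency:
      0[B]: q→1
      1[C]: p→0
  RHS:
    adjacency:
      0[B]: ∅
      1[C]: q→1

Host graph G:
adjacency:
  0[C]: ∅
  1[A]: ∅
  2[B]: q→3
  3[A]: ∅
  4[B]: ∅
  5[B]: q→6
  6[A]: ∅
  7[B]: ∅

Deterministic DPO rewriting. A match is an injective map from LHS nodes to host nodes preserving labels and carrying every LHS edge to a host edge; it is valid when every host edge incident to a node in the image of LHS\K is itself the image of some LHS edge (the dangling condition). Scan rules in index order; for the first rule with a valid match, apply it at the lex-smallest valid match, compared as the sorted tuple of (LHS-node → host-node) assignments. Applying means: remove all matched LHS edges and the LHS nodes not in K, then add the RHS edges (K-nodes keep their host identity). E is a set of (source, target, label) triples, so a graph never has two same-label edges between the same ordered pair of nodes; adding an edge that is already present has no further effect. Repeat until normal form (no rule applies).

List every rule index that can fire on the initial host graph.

R0: 8 valid matches — {0↦2, 1↦3, 2↦1, 3↦4}, {0↦2, 1↦3, 2↦1, 3↦7}, {0↦2, 1↦3, 2↦6, 3↦4} (+5 more)
R1: no valid match — LHS pattern not found
R2: no valid match — LHS pattern not found

Answer: [R0]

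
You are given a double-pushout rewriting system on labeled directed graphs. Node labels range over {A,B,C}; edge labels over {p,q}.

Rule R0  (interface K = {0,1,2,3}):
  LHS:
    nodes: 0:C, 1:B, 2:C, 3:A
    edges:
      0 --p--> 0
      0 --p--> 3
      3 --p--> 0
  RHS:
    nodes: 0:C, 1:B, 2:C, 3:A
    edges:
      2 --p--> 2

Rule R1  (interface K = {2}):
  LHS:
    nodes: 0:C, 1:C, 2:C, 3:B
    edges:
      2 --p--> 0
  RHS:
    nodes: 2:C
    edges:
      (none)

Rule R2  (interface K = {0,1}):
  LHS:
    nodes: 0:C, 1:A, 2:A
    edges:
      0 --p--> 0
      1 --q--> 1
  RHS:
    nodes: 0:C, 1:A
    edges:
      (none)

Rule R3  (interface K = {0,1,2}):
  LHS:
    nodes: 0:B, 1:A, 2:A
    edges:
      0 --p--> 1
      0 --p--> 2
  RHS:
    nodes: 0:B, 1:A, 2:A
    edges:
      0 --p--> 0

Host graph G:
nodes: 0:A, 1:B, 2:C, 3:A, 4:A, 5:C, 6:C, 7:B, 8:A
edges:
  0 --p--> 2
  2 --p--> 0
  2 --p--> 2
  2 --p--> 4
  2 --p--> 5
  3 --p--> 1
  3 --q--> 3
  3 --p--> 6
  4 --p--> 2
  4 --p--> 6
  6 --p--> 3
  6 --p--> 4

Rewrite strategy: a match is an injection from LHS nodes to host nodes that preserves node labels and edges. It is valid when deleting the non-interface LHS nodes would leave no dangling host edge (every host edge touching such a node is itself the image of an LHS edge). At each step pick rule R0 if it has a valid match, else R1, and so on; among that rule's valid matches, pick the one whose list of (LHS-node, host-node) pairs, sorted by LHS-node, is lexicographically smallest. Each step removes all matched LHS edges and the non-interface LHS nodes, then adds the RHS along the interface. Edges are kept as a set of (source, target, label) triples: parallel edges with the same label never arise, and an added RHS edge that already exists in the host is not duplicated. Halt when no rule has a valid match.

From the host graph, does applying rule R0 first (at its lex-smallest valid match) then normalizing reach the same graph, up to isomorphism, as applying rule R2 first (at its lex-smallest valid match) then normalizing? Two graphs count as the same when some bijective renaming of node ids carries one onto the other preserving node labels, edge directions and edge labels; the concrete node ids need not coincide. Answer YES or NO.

branch R0-first: apply at {0↦2, 1↦1, 2↦5, 3↦0} → |E|=10, then 1 more step(s) → NF |V|=8 |E|=8 V={1:B, 2:C, 3:A, 4:A, 5:C, 6:C, 7:B, 8:A} E=2-p->4 2-p->5 3-p->1 3-p->6 4-p->2 4-p->6 6-p->3 6-p->4
branch R2-first: apply at {0↦2, 1↦3, 2↦8} → |E|=10, then 0 more step(s) → NF |V|=8 |E|=10 V={0:A, 1:B, 2:C, 3:A, 4:A, 5:C, 6:C, 7:B} E=0-p->2 2-p->0 2-p->4 2-p->5 3-p->1 3-p->6 4-p->2 4-p->6 6-p->3 6-p->4
graphs not isomorphic

Answer: NO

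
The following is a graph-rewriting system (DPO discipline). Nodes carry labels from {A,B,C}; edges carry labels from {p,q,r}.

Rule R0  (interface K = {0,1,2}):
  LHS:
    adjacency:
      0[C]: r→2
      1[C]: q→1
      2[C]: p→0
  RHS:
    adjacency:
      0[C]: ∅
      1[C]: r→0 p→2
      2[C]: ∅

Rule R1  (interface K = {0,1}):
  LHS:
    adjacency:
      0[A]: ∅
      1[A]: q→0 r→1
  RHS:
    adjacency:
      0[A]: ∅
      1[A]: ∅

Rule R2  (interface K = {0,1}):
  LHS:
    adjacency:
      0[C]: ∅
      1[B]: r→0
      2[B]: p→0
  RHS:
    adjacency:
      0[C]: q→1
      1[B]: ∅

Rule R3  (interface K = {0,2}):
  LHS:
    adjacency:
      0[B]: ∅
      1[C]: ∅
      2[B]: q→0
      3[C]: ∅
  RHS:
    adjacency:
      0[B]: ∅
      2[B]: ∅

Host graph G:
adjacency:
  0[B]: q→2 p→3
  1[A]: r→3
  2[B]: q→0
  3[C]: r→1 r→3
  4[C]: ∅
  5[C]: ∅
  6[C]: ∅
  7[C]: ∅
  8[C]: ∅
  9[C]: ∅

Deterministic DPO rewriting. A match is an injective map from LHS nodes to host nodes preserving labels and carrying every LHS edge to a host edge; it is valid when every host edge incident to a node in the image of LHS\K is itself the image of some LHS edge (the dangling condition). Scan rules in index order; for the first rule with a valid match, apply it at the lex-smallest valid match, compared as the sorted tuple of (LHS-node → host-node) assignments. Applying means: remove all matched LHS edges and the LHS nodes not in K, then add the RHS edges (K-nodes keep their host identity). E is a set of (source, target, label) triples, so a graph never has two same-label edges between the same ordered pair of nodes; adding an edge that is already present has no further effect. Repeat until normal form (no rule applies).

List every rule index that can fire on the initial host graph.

Answer: [R3]

Derivation:
R0: no valid match — LHS pattern not found
R1: no valid match — LHS pattern not found
R2: no valid match — LHS pattern not found
R3: 60 valid matches — {0↦0, 1↦4, 2↦2, 3↦5}, {0↦0, 1↦4, 2↦2, 3↦6}, {0↦0, 1↦4, 2↦2, 3↦7} (+57 more)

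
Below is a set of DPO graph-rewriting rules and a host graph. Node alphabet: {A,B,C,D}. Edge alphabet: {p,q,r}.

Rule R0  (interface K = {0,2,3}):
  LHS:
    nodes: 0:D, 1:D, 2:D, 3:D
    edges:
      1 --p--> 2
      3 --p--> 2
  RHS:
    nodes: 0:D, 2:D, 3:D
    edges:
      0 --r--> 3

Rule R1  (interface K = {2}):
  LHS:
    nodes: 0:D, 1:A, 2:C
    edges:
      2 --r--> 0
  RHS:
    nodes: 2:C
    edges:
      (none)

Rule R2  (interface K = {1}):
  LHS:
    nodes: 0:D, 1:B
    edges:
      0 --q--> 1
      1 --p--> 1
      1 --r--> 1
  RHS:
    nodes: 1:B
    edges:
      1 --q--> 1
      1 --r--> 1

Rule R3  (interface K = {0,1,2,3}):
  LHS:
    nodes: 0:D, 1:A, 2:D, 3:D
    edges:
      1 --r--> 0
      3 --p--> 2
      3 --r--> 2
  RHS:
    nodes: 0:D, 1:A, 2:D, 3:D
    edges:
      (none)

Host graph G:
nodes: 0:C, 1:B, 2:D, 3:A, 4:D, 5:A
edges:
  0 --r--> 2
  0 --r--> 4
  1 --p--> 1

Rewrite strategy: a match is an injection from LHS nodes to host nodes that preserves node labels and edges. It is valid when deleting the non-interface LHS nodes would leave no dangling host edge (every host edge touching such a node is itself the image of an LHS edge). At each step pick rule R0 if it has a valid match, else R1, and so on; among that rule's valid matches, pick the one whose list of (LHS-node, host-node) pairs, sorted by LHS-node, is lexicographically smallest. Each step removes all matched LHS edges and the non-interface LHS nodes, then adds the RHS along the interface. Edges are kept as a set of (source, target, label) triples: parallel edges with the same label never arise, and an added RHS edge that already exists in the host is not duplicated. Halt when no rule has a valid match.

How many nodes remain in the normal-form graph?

Answer: 2

Steps:
[0] host  ⇒  6 nodes, 3 edges  {0-r->2 0-r->4 1-p->1}
[1] R1 @ {0↦2, 1↦3, 2↦0}  ⇒  4 nodes, 2 edges  {0-r->4 1-p->1}
[2] R1 @ {0↦4, 1↦5, 2↦0}  ⇒  2 nodes, 1 edges  {1-p->1}
halt: no rule applies after step 2
NF nodes: {0:C, 1:B}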